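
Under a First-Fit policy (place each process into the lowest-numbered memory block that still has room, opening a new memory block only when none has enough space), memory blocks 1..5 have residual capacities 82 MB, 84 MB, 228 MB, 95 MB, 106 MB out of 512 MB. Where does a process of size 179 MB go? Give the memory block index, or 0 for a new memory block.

3

Memory blocks with room: memory block 3 (228 MB).
The first with room is memory block 3.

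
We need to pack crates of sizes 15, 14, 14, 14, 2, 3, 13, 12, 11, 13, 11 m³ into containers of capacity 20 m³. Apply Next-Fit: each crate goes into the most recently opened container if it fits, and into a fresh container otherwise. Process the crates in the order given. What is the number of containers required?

9

container 1: place 15 m³, 5 m³ left
container 2: place 14 m³, 6 m³ left
container 3: place 14 m³, 6 m³ left
container 4: place 14 m³, 6 m³ left
container 4: place 2 m³, 4 m³ left
container 4: place 3 m³, 1 m³ left
container 5: place 13 m³, 7 m³ left
container 6: place 12 m³, 8 m³ left
container 7: place 11 m³, 9 m³ left
container 8: place 13 m³, 7 m³ left
container 9: place 11 m³, 9 m³ left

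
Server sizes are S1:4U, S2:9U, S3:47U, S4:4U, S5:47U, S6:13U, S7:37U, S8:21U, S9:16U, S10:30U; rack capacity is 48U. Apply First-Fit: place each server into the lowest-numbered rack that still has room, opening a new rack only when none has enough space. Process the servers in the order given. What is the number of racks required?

6

S1 (4U) → rack 1 (remaining 44U)
S2 (9U) → rack 1 (remaining 35U)
S3 (47U) → rack 2 (remaining 1U)
S4 (4U) → rack 1 (remaining 31U)
S5 (47U) → rack 3 (remaining 1U)
S6 (13U) → rack 1 (remaining 18U)
S7 (37U) → rack 4 (remaining 11U)
S8 (21U) → rack 5 (remaining 27U)
S9 (16U) → rack 1 (remaining 2U)
S10 (30U) → rack 6 (remaining 18U)
Final racks: [4,9,4,13,16] [47] [47] [37] [21] [30].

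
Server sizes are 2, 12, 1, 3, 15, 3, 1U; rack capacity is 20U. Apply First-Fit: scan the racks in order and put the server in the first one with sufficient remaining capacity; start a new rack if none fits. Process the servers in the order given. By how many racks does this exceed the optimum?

First-Fit: [2,12,1,3,1] [15,3] → 2 racks.
Total size 37U; any packing needs at least ⌈37/20⌉ = 2 racks.
So 2 is already optimal.

0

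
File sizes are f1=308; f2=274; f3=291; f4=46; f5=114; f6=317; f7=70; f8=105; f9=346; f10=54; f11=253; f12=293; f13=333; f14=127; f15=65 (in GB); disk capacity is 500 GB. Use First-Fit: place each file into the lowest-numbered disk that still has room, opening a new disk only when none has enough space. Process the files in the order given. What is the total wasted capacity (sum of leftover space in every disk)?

1004

Put f1 (308 GB) in disk 1; 192 GB remain.
Put f2 (274 GB) in disk 2; 226 GB remain.
Put f3 (291 GB) in disk 3; 209 GB remain.
Put f4 (46 GB) in disk 1; 146 GB remain.
Put f5 (114 GB) in disk 1; 32 GB remain.
Put f6 (317 GB) in disk 4; 183 GB remain.
Put f7 (70 GB) in disk 2; 156 GB remain.
Put f8 (105 GB) in disk 2; 51 GB remain.
Put f9 (346 GB) in disk 5; 154 GB remain.
Put f10 (54 GB) in disk 3; 155 GB remain.
Put f11 (253 GB) in disk 6; 247 GB remain.
Put f12 (293 GB) in disk 7; 207 GB remain.
Put f13 (333 GB) in disk 8; 167 GB remain.
Put f14 (127 GB) in disk 3; 28 GB remain.
Put f15 (65 GB) in disk 4; 118 GB remain.
8 disks × 500 GB = 4000 GB; used 2996 GB; unused 1004 GB.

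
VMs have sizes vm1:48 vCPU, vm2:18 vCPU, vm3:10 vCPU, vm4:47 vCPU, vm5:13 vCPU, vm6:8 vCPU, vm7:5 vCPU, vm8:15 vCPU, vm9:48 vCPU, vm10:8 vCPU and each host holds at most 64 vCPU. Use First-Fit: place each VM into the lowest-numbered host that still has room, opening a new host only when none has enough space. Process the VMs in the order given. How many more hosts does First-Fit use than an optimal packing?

First-Fit: [48,10,5] [18,13,8,15,8] [47] [48] → 4 hosts.
Total size 220 vCPU; any packing needs at least ⌈220/64⌉ = 4 hosts.
So 4 is already optimal.

0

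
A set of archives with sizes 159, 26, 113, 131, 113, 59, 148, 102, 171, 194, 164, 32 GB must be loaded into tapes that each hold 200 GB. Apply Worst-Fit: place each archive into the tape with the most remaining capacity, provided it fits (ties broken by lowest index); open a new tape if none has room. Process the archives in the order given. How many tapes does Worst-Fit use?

159 GB → tape 1 (remaining 41 GB)
26 GB → tape 1 (remaining 15 GB)
113 GB → tape 2 (remaining 87 GB)
131 GB → tape 3 (remaining 69 GB)
113 GB → tape 4 (remaining 87 GB)
59 GB → tape 2 (remaining 28 GB)
148 GB → tape 5 (remaining 52 GB)
102 GB → tape 6 (remaining 98 GB)
171 GB → tape 7 (remaining 29 GB)
194 GB → tape 8 (remaining 6 GB)
164 GB → tape 9 (remaining 36 GB)
32 GB → tape 6 (remaining 66 GB)
Final tapes: [159,26] [113,59] [131] [113] [148] [102,32] [171] [194] [164].

9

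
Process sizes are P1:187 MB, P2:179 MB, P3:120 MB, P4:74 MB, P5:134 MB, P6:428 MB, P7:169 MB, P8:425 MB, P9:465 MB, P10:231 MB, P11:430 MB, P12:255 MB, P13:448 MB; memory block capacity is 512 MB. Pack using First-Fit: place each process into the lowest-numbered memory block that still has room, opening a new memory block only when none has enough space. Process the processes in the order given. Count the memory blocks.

8 memory blocks

memory block 1: place P1 (187 MB), 325 MB left
memory block 1: place P2 (179 MB), 146 MB left
memory block 1: place P3 (120 MB), 26 MB left
memory block 2: place P4 (74 MB), 438 MB left
memory block 2: place P5 (134 MB), 304 MB left
memory block 3: place P6 (428 MB), 84 MB left
memory block 2: place P7 (169 MB), 135 MB left
memory block 4: place P8 (425 MB), 87 MB left
memory block 5: place P9 (465 MB), 47 MB left
memory block 6: place P10 (231 MB), 281 MB left
memory block 7: place P11 (430 MB), 82 MB left
memory block 6: place P12 (255 MB), 26 MB left
memory block 8: place P13 (448 MB), 64 MB left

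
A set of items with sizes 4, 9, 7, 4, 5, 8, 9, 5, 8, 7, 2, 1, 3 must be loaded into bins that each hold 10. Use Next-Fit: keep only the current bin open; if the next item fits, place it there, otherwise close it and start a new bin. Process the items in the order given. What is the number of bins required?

Put 4 in bin 1; 6 remain.
Put 9 in bin 2; 1 remain.
Put 7 in bin 3; 3 remain.
Put 4 in bin 4; 6 remain.
Put 5 in bin 4; 1 remain.
Put 8 in bin 5; 2 remain.
Put 9 in bin 6; 1 remain.
Put 5 in bin 7; 5 remain.
Put 8 in bin 8; 2 remain.
Put 7 in bin 9; 3 remain.
Put 2 in bin 9; 1 remain.
Put 1 in bin 9; 0 remain.
Put 3 in bin 10; 7 remain.
Final bins: [4] [9] [7] [4,5] [8] [9] [5] [8] [7,2,1] [3].

10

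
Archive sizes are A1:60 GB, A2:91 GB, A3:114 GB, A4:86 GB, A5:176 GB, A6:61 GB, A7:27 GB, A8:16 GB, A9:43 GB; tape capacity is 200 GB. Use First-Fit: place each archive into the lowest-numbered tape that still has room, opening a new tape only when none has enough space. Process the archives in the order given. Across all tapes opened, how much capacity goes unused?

tape 1: place A1 (60 GB), 140 GB left
tape 1: place A2 (91 GB), 49 GB left
tape 2: place A3 (114 GB), 86 GB left
tape 2: place A4 (86 GB), 0 GB left
tape 3: place A5 (176 GB), 24 GB left
tape 4: place A6 (61 GB), 139 GB left
tape 1: place A7 (27 GB), 22 GB left
tape 1: place A8 (16 GB), 6 GB left
tape 4: place A9 (43 GB), 96 GB left
4 tapes × 200 GB = 800 GB; used 674 GB; unused 126 GB.

126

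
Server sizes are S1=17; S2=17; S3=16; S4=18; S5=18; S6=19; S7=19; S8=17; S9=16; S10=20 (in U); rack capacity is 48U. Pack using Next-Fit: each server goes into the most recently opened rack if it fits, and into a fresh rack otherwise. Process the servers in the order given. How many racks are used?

S1 (17U) → rack 1 (remaining 31U)
S2 (17U) → rack 1 (remaining 14U)
S3 (16U) → rack 2 (remaining 32U)
S4 (18U) → rack 2 (remaining 14U)
S5 (18U) → rack 3 (remaining 30U)
S6 (19U) → rack 3 (remaining 11U)
S7 (19U) → rack 4 (remaining 29U)
S8 (17U) → rack 4 (remaining 12U)
S9 (16U) → rack 5 (remaining 32U)
S10 (20U) → rack 5 (remaining 12U)
Final racks: [17,17] [16,18] [18,19] [19,17] [16,20].

5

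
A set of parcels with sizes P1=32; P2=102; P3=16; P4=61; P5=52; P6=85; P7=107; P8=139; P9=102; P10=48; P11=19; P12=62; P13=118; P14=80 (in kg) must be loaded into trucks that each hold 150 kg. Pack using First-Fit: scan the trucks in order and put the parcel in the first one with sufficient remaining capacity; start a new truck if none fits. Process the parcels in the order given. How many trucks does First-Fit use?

8

P1 (32 kg) → truck 1 (remaining 118 kg)
P2 (102 kg) → truck 1 (remaining 16 kg)
P3 (16 kg) → truck 1 (remaining 0 kg)
P4 (61 kg) → truck 2 (remaining 89 kg)
P5 (52 kg) → truck 2 (remaining 37 kg)
P6 (85 kg) → truck 3 (remaining 65 kg)
P7 (107 kg) → truck 4 (remaining 43 kg)
P8 (139 kg) → truck 5 (remaining 11 kg)
P9 (102 kg) → truck 6 (remaining 48 kg)
P10 (48 kg) → truck 3 (remaining 17 kg)
P11 (19 kg) → truck 2 (remaining 18 kg)
P12 (62 kg) → truck 7 (remaining 88 kg)
P13 (118 kg) → truck 8 (remaining 32 kg)
P14 (80 kg) → truck 7 (remaining 8 kg)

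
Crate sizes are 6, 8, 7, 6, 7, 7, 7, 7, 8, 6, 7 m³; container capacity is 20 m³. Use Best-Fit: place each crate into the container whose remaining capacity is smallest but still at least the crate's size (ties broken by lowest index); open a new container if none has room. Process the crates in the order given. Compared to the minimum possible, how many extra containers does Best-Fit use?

Best-Fit: [6,8,6] [7,7,6] [7,7] [7,8] [7] → 5 containers.
Total size 76 m³; any packing needs at least ⌈76/20⌉ = 4 containers.
An optimal packing achieves that bound: [8,8] [7,7,6] [7,7,6] [7,7,6] → 4 containers.
Excess: 5 − 4 = 1.

1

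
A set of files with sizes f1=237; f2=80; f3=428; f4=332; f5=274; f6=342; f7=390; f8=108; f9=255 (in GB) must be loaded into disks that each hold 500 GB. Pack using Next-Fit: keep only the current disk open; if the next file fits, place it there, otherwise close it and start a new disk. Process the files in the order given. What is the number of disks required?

7

Put f1 (237 GB) in disk 1; 263 GB remain.
Put f2 (80 GB) in disk 1; 183 GB remain.
Put f3 (428 GB) in disk 2; 72 GB remain.
Put f4 (332 GB) in disk 3; 168 GB remain.
Put f5 (274 GB) in disk 4; 226 GB remain.
Put f6 (342 GB) in disk 5; 158 GB remain.
Put f7 (390 GB) in disk 6; 110 GB remain.
Put f8 (108 GB) in disk 6; 2 GB remain.
Put f9 (255 GB) in disk 7; 245 GB remain.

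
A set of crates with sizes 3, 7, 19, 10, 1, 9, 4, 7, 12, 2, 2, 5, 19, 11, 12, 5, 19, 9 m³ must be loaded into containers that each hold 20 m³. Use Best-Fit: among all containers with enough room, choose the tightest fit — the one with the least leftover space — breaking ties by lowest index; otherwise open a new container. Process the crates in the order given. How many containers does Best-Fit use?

9

3 m³ → container 1 (remaining 17 m³)
7 m³ → container 1 (remaining 10 m³)
19 m³ → container 2 (remaining 1 m³)
10 m³ → container 1 (remaining 0 m³)
1 m³ → container 2 (remaining 0 m³)
9 m³ → container 3 (remaining 11 m³)
4 m³ → container 3 (remaining 7 m³)
7 m³ → container 3 (remaining 0 m³)
12 m³ → container 4 (remaining 8 m³)
2 m³ → container 4 (remaining 6 m³)
2 m³ → container 4 (remaining 4 m³)
5 m³ → container 5 (remaining 15 m³)
19 m³ → container 6 (remaining 1 m³)
11 m³ → container 5 (remaining 4 m³)
12 m³ → container 7 (remaining 8 m³)
5 m³ → container 7 (remaining 3 m³)
19 m³ → container 8 (remaining 1 m³)
9 m³ → container 9 (remaining 11 m³)
Final containers: [3,7,10] [19,1] [9,4,7] [12,2,2] [5,11] [19] [12,5] [19] [9].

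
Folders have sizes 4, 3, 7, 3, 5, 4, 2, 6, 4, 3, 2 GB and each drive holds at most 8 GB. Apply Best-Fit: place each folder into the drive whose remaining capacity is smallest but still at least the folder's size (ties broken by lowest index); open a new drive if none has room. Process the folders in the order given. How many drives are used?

6

Put 4 GB in drive 1; 4 GB remain.
Put 3 GB in drive 1; 1 GB remain.
Put 7 GB in drive 2; 1 GB remain.
Put 3 GB in drive 3; 5 GB remain.
Put 5 GB in drive 3; 0 GB remain.
Put 4 GB in drive 4; 4 GB remain.
Put 2 GB in drive 4; 2 GB remain.
Put 6 GB in drive 5; 2 GB remain.
Put 4 GB in drive 6; 4 GB remain.
Put 3 GB in drive 6; 1 GB remain.
Put 2 GB in drive 4; 0 GB remain.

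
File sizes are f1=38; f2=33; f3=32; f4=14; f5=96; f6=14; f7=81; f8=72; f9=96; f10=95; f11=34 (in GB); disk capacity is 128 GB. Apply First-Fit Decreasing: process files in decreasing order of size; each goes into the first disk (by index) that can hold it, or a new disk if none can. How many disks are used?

Sorted descending: 96, 96, 95, 81, 72, 38, 34, 33, 32, 14, 14.
disk 1: place 96 GB, 32 GB left
disk 2: place 96 GB, 32 GB left
disk 3: place 95 GB, 33 GB left
disk 4: place 81 GB, 47 GB left
disk 5: place 72 GB, 56 GB left
disk 4: place 38 GB, 9 GB left
disk 5: place 34 GB, 22 GB left
disk 3: place 33 GB, 0 GB left
disk 1: place 32 GB, 0 GB left
disk 2: place 14 GB, 18 GB left
disk 2: place 14 GB, 4 GB left

5 disks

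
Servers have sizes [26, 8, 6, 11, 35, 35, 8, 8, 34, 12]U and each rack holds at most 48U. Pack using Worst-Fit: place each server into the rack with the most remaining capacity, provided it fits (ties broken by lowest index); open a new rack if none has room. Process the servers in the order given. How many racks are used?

4 racks

26U → rack 1 (remaining 22U)
8U → rack 1 (remaining 14U)
6U → rack 1 (remaining 8U)
11U → rack 2 (remaining 37U)
35U → rack 2 (remaining 2U)
35U → rack 3 (remaining 13U)
8U → rack 3 (remaining 5U)
8U → rack 1 (remaining 0U)
34U → rack 4 (remaining 14U)
12U → rack 4 (remaining 2U)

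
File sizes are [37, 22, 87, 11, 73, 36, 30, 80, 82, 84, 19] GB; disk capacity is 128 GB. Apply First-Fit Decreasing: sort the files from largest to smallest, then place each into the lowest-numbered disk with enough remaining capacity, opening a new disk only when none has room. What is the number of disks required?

Sorted descending: 87, 84, 82, 80, 73, 37, 36, 30, 22, 19, 11.
87 GB → disk 1 (remaining 41 GB)
84 GB → disk 2 (remaining 44 GB)
82 GB → disk 3 (remaining 46 GB)
80 GB → disk 4 (remaining 48 GB)
73 GB → disk 5 (remaining 55 GB)
37 GB → disk 1 (remaining 4 GB)
36 GB → disk 2 (remaining 8 GB)
30 GB → disk 3 (remaining 16 GB)
22 GB → disk 4 (remaining 26 GB)
19 GB → disk 4 (remaining 7 GB)
11 GB → disk 3 (remaining 5 GB)
Final disks: [87,37] [84,36] [82,30,11] [80,22,19] [73].

5 disks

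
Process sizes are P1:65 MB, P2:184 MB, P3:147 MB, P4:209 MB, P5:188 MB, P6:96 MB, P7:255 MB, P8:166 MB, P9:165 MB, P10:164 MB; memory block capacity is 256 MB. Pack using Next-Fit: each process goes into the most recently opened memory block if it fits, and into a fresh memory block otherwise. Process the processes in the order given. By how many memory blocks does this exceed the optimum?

Next-Fit: [65,184] [147] [209] [188] [96] [255] [166] [165] [164] → 9 memory blocks.
8 processes exceed 128 MB (half the capacity), and no two of those can share a memory block, so at least 8 memory blocks are needed.
An optimal packing achieves that bound: [255] [209] [188,65] [184] [166] [165] [164] [147,96] → 8 memory blocks.
Excess: 9 − 8 = 1.

1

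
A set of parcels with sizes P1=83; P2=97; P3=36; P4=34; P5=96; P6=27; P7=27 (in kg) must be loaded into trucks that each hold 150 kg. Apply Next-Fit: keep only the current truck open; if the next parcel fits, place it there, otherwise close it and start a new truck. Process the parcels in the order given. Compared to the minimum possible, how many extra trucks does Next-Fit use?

Next-Fit: [83] [97,36] [34,96] [27,27] → 4 trucks.
Total size 400 kg; any packing needs at least ⌈400/150⌉ = 3 trucks.
An optimal packing achieves that bound: [97,36] [96,34] [83,27,27] → 3 trucks.
Excess: 4 − 3 = 1.

1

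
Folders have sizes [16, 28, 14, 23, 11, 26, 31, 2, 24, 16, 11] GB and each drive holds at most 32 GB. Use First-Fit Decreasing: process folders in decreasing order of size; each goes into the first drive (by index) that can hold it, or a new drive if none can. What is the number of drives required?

Sorted descending: 31, 28, 26, 24, 23, 16, 16, 14, 11, 11, 2.
31 GB → drive 1 (remaining 1 GB)
28 GB → drive 2 (remaining 4 GB)
26 GB → drive 3 (remaining 6 GB)
24 GB → drive 4 (remaining 8 GB)
23 GB → drive 5 (remaining 9 GB)
16 GB → drive 6 (remaining 16 GB)
16 GB → drive 6 (remaining 0 GB)
14 GB → drive 7 (remaining 18 GB)
11 GB → drive 7 (remaining 7 GB)
11 GB → drive 8 (remaining 21 GB)
2 GB → drive 2 (remaining 2 GB)
Final drives: [31] [28,2] [26] [24] [23] [16,16] [14,11] [11].

8 drives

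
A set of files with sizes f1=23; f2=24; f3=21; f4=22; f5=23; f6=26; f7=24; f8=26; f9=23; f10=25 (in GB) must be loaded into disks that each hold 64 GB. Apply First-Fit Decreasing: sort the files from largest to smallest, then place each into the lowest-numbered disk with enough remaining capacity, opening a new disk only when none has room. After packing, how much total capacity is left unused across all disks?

83

Sorted descending: 26, 26, 25, 24, 24, 23, 23, 23, 22, 21.
disk 1: place 26 GB, 38 GB left
disk 1: place 26 GB, 12 GB left
disk 2: place 25 GB, 39 GB left
disk 2: place 24 GB, 15 GB left
disk 3: place 24 GB, 40 GB left
disk 3: place 23 GB, 17 GB left
disk 4: place 23 GB, 41 GB left
disk 4: place 23 GB, 18 GB left
disk 5: place 22 GB, 42 GB left
disk 5: place 21 GB, 21 GB left
5 disks × 64 GB = 320 GB; used 237 GB; unused 83 GB.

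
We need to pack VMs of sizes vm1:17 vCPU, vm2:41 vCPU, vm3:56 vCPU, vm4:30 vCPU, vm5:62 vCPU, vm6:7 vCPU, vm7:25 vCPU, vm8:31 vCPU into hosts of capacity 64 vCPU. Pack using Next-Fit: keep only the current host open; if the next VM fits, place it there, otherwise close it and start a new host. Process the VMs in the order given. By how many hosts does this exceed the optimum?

Next-Fit: [17,41] [56] [30] [62] [7,25,31] → 5 hosts.
Total size 269 vCPU; any packing needs at least ⌈269/64⌉ = 5 hosts.
So 5 is already optimal.

0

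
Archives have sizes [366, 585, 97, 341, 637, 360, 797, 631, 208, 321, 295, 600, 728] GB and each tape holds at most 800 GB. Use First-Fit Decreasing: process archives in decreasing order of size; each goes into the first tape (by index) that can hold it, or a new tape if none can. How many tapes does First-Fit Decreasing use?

9

Sorted descending: 797, 728, 637, 631, 600, 585, 366, 360, 341, 321, 295, 208, 97.
797 GB → tape 1 (remaining 3 GB)
728 GB → tape 2 (remaining 72 GB)
637 GB → tape 3 (remaining 163 GB)
631 GB → tape 4 (remaining 169 GB)
600 GB → tape 5 (remaining 200 GB)
585 GB → tape 6 (remaining 215 GB)
366 GB → tape 7 (remaining 434 GB)
360 GB → tape 7 (remaining 74 GB)
341 GB → tape 8 (remaining 459 GB)
321 GB → tape 8 (remaining 138 GB)
295 GB → tape 9 (remaining 505 GB)
208 GB → tape 6 (remaining 7 GB)
97 GB → tape 3 (remaining 66 GB)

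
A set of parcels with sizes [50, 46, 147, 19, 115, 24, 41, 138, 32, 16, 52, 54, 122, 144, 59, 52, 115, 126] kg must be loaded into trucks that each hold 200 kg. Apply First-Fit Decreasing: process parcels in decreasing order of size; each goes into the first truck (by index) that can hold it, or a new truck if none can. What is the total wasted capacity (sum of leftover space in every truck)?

Sorted descending: 147, 144, 138, 126, 122, 115, 115, 59, 54, 52, 52, 50, 46, 41, 32, 24, 19, 16.
147 kg → truck 1 (remaining 53 kg)
144 kg → truck 2 (remaining 56 kg)
138 kg → truck 3 (remaining 62 kg)
126 kg → truck 4 (remaining 74 kg)
122 kg → truck 5 (remaining 78 kg)
115 kg → truck 6 (remaining 85 kg)
115 kg → truck 7 (remaining 85 kg)
59 kg → truck 3 (remaining 3 kg)
54 kg → truck 2 (remaining 2 kg)
52 kg → truck 1 (remaining 1 kg)
52 kg → truck 4 (remaining 22 kg)
50 kg → truck 5 (remaining 28 kg)
46 kg → truck 6 (remaining 39 kg)
41 kg → truck 7 (remaining 44 kg)
32 kg → truck 6 (remaining 7 kg)
24 kg → truck 5 (remaining 4 kg)
19 kg → truck 4 (remaining 3 kg)
16 kg → truck 7 (remaining 28 kg)
7 trucks × 200 kg = 1400 kg; used 1352 kg; unused 48 kg.

48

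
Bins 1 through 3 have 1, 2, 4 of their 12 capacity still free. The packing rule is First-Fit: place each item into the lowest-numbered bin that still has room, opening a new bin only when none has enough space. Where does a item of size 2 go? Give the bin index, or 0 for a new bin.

Bins with room: bin 2 (2), bin 3 (4).
The first with room is bin 2.

2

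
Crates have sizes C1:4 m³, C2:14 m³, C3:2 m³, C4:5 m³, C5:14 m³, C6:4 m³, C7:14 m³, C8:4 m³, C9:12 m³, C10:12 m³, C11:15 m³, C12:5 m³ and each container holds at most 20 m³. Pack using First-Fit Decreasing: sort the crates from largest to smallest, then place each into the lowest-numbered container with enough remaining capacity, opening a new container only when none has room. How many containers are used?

Sorted descending: 15, 14, 14, 14, 12, 12, 5, 5, 4, 4, 4, 2.
Put 15 m³ in container 1; 5 m³ remain.
Put 14 m³ in container 2; 6 m³ remain.
Put 14 m³ in container 3; 6 m³ remain.
Put 14 m³ in container 4; 6 m³ remain.
Put 12 m³ in container 5; 8 m³ remain.
Put 12 m³ in container 6; 8 m³ remain.
Put 5 m³ in container 1; 0 m³ remain.
Put 5 m³ in container 2; 1 m³ remain.
Put 4 m³ in container 3; 2 m³ remain.
Put 4 m³ in container 4; 2 m³ remain.
Put 4 m³ in container 5; 4 m³ remain.
Put 2 m³ in container 3; 0 m³ remain.

6 containers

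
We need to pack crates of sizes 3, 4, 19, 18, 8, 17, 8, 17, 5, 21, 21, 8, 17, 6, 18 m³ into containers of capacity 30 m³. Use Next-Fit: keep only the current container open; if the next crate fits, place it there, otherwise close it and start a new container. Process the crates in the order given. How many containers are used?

8

Put 3 m³ in container 1; 27 m³ remain.
Put 4 m³ in container 1; 23 m³ remain.
Put 19 m³ in container 1; 4 m³ remain.
Put 18 m³ in container 2; 12 m³ remain.
Put 8 m³ in container 2; 4 m³ remain.
Put 17 m³ in container 3; 13 m³ remain.
Put 8 m³ in container 3; 5 m³ remain.
Put 17 m³ in container 4; 13 m³ remain.
Put 5 m³ in container 4; 8 m³ remain.
Put 21 m³ in container 5; 9 m³ remain.
Put 21 m³ in container 6; 9 m³ remain.
Put 8 m³ in container 6; 1 m³ remain.
Put 17 m³ in container 7; 13 m³ remain.
Put 6 m³ in container 7; 7 m³ remain.
Put 18 m³ in container 8; 12 m³ remain.
Final containers: [3,4,19] [18,8] [17,8] [17,5] [21] [21,8] [17,6] [18].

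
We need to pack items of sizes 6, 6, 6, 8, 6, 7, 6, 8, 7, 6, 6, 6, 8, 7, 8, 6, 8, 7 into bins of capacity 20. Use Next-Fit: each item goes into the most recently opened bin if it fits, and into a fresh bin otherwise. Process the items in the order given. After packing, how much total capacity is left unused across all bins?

38

Put 6 in bin 1; 14 remain.
Put 6 in bin 1; 8 remain.
Put 6 in bin 1; 2 remain.
Put 8 in bin 2; 12 remain.
Put 6 in bin 2; 6 remain.
Put 7 in bin 3; 13 remain.
Put 6 in bin 3; 7 remain.
Put 8 in bin 4; 12 remain.
Put 7 in bin 4; 5 remain.
Put 6 in bin 5; 14 remain.
Put 6 in bin 5; 8 remain.
Put 6 in bin 5; 2 remain.
Put 8 in bin 6; 12 remain.
Put 7 in bin 6; 5 remain.
Put 8 in bin 7; 12 remain.
Put 6 in bin 7; 6 remain.
Put 8 in bin 8; 12 remain.
Put 7 in bin 8; 5 remain.
8 bins × 20 = 160; used 122; unused 38.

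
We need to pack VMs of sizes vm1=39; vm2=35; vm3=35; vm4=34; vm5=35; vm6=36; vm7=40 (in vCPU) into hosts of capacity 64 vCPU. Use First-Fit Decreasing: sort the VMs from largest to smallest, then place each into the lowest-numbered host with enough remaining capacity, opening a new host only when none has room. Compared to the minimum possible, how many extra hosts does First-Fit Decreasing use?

First-Fit Decreasing: [40] [39] [36] [35] [35] [35] [34] → 7 hosts.
7 VMs exceed 32 vCPU (half the capacity), and no two of those can share a host, so at least 7 hosts are needed.
So 7 is already optimal.

0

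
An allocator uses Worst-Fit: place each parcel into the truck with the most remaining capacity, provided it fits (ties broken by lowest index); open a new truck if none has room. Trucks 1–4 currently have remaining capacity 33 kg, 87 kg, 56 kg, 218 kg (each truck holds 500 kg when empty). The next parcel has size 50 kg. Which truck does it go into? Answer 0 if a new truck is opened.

4

Trucks with room: truck 2 (87 kg), truck 3 (56 kg), truck 4 (218 kg).
Most room is truck 4 with 218 kg free.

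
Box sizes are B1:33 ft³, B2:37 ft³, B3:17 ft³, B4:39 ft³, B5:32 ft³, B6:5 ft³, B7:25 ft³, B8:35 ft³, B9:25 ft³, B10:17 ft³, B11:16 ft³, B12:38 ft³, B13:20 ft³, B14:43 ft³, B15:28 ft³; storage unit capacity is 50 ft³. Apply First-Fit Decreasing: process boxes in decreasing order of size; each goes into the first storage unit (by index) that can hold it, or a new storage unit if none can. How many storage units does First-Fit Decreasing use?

10 storage units

Sorted descending: 43, 39, 38, 37, 35, 33, 32, 28, 25, 25, 20, 17, 17, 16, 5.
Put 43 ft³ in storage unit 1; 7 ft³ remain.
Put 39 ft³ in storage unit 2; 11 ft³ remain.
Put 38 ft³ in storage unit 3; 12 ft³ remain.
Put 37 ft³ in storage unit 4; 13 ft³ remain.
Put 35 ft³ in storage unit 5; 15 ft³ remain.
Put 33 ft³ in storage unit 6; 17 ft³ remain.
Put 32 ft³ in storage unit 7; 18 ft³ remain.
Put 28 ft³ in storage unit 8; 22 ft³ remain.
Put 25 ft³ in storage unit 9; 25 ft³ remain.
Put 25 ft³ in storage unit 9; 0 ft³ remain.
Put 20 ft³ in storage unit 8; 2 ft³ remain.
Put 17 ft³ in storage unit 6; 0 ft³ remain.
Put 17 ft³ in storage unit 7; 1 ft³ remain.
Put 16 ft³ in storage unit 10; 34 ft³ remain.
Put 5 ft³ in storage unit 1; 2 ft³ remain.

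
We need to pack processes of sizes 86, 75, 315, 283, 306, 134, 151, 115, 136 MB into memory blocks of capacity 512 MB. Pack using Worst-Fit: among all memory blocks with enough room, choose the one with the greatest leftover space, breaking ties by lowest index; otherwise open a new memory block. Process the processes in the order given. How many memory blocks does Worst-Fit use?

memory block 1: place 86 MB, 426 MB left
memory block 1: place 75 MB, 351 MB left
memory block 1: place 315 MB, 36 MB left
memory block 2: place 283 MB, 229 MB left
memory block 3: place 306 MB, 206 MB left
memory block 2: place 134 MB, 95 MB left
memory block 3: place 151 MB, 55 MB left
memory block 4: place 115 MB, 397 MB left
memory block 4: place 136 MB, 261 MB left
Final memory blocks: [86,75,315] [283,134] [306,151] [115,136].

4 memory blocks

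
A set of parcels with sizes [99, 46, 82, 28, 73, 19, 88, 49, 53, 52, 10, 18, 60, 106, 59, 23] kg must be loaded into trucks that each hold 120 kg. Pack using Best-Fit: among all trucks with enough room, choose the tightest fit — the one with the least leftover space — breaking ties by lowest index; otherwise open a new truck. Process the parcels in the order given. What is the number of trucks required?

8

truck 1: place 99 kg, 21 kg left
truck 2: place 46 kg, 74 kg left
truck 3: place 82 kg, 38 kg left
truck 3: place 28 kg, 10 kg left
truck 2: place 73 kg, 1 kg left
truck 1: place 19 kg, 2 kg left
truck 4: place 88 kg, 32 kg left
truck 5: place 49 kg, 71 kg left
truck 5: place 53 kg, 18 kg left
truck 6: place 52 kg, 68 kg left
truck 3: place 10 kg, 0 kg left
truck 5: place 18 kg, 0 kg left
truck 6: place 60 kg, 8 kg left
truck 7: place 106 kg, 14 kg left
truck 8: place 59 kg, 61 kg left
truck 4: place 23 kg, 9 kg left
Final trucks: [99,19] [46,73] [82,28,10] [88,23] [49,53,18] [52,60] [106] [59].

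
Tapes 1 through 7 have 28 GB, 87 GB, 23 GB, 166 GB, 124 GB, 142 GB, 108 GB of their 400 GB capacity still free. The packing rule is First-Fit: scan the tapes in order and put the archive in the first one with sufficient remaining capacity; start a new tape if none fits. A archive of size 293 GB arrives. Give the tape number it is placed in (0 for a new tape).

No tape has ≥ 293 GB free, so a new tape is opened.

0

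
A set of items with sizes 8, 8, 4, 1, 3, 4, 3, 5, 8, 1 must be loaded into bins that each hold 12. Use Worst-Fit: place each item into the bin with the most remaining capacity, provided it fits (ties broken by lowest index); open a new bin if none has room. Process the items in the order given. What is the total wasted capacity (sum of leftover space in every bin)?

Put 8 in bin 1; 4 remain.
Put 8 in bin 2; 4 remain.
Put 4 in bin 1; 0 remain.
Put 1 in bin 2; 3 remain.
Put 3 in bin 2; 0 remain.
Put 4 in bin 3; 8 remain.
Put 3 in bin 3; 5 remain.
Put 5 in bin 3; 0 remain.
Put 8 in bin 4; 4 remain.
Put 1 in bin 4; 3 remain.
4 bins × 12 = 48; used 45; unused 3.

3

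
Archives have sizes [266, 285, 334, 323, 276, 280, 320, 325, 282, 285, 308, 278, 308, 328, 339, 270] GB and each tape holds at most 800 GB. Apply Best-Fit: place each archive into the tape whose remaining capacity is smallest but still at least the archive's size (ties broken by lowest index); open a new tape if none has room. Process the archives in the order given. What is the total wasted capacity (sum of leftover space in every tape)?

1593

tape 1: place 266 GB, 534 GB left
tape 1: place 285 GB, 249 GB left
tape 2: place 334 GB, 466 GB left
tape 2: place 323 GB, 143 GB left
tape 3: place 276 GB, 524 GB left
tape 3: place 280 GB, 244 GB left
tape 4: place 320 GB, 480 GB left
tape 4: place 325 GB, 155 GB left
tape 5: place 282 GB, 518 GB left
tape 5: place 285 GB, 233 GB left
tape 6: place 308 GB, 492 GB left
tape 6: place 278 GB, 214 GB left
tape 7: place 308 GB, 492 GB left
tape 7: place 328 GB, 164 GB left
tape 8: place 339 GB, 461 GB left
tape 8: place 270 GB, 191 GB left
8 tapes × 800 GB = 6400 GB; used 4807 GB; unused 1593 GB.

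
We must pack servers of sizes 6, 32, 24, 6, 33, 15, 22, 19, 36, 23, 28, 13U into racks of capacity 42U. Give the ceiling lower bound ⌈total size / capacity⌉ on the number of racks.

Total size = 6 + 32 + 24 + 6 + 33 + 15 + 22 + 19 + 36 + 23 + 28 + 13 = 257U.
⌈257 / 42⌉ = 7.

7 racks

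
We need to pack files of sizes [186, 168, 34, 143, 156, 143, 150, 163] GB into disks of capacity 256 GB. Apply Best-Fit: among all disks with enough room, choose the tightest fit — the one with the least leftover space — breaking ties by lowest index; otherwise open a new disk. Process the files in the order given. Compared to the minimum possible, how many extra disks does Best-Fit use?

Best-Fit: [186,34] [168] [143] [156] [143] [150] [163] → 7 disks.
7 files exceed 128 GB (half the capacity), and no two of those can share a disk, so at least 7 disks are needed.
So 7 is already optimal.

0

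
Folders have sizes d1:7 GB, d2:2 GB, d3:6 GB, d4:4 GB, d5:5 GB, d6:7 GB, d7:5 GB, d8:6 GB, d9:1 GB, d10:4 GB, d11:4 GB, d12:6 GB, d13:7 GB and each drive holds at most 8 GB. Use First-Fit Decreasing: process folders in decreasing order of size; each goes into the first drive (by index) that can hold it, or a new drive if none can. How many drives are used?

10

Sorted descending: 7, 7, 7, 6, 6, 6, 5, 5, 4, 4, 4, 2, 1.
7 GB → drive 1 (remaining 1 GB)
7 GB → drive 2 (remaining 1 GB)
7 GB → drive 3 (remaining 1 GB)
6 GB → drive 4 (remaining 2 GB)
6 GB → drive 5 (remaining 2 GB)
6 GB → drive 6 (remaining 2 GB)
5 GB → drive 7 (remaining 3 GB)
5 GB → drive 8 (remaining 3 GB)
4 GB → drive 9 (remaining 4 GB)
4 GB → drive 9 (remaining 0 GB)
4 GB → drive 10 (remaining 4 GB)
2 GB → drive 4 (remaining 0 GB)
1 GB → drive 1 (remaining 0 GB)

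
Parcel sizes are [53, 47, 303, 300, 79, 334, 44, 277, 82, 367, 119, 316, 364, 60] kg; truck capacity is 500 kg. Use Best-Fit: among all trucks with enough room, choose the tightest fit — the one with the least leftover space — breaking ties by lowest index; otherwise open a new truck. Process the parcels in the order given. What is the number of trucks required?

53 kg → truck 1 (remaining 447 kg)
47 kg → truck 1 (remaining 400 kg)
303 kg → truck 1 (remaining 97 kg)
300 kg → truck 2 (remaining 200 kg)
79 kg → truck 1 (remaining 18 kg)
334 kg → truck 3 (remaining 166 kg)
44 kg → truck 3 (remaining 122 kg)
277 kg → truck 4 (remaining 223 kg)
82 kg → truck 3 (remaining 40 kg)
367 kg → truck 5 (remaining 133 kg)
119 kg → truck 5 (remaining 14 kg)
316 kg → truck 6 (remaining 184 kg)
364 kg → truck 7 (remaining 136 kg)
60 kg → truck 7 (remaining 76 kg)

7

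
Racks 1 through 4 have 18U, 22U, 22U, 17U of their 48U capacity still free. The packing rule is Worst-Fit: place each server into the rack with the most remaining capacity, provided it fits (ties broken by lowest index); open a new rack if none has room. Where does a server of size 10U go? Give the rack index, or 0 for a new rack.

2

Racks with room: rack 1 (18U), rack 2 (22U), rack 3 (22U), rack 4 (17U).
Most room is rack 2 with 22U free.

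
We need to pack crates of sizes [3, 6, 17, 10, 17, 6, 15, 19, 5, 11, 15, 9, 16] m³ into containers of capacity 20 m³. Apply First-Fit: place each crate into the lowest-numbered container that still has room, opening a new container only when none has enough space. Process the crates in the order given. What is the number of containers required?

9

3 m³ → container 1 (remaining 17 m³)
6 m³ → container 1 (remaining 11 m³)
17 m³ → container 2 (remaining 3 m³)
10 m³ → container 1 (remaining 1 m³)
17 m³ → container 3 (remaining 3 m³)
6 m³ → container 4 (remaining 14 m³)
15 m³ → container 5 (remaining 5 m³)
19 m³ → container 6 (remaining 1 m³)
5 m³ → container 4 (remaining 9 m³)
11 m³ → container 7 (remaining 9 m³)
15 m³ → container 8 (remaining 5 m³)
9 m³ → container 4 (remaining 0 m³)
16 m³ → container 9 (remaining 4 m³)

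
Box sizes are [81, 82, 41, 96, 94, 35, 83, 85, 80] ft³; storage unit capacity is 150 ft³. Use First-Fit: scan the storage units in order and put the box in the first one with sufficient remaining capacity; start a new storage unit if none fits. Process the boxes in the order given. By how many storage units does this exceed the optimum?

First-Fit: [81,41] [82,35] [96] [94] [83] [85] [80] → 7 storage units.
7 boxes exceed 75 ft³ (half the capacity), and no two of those can share a storage unit, so at least 7 storage units are needed.
So 7 is already optimal.

0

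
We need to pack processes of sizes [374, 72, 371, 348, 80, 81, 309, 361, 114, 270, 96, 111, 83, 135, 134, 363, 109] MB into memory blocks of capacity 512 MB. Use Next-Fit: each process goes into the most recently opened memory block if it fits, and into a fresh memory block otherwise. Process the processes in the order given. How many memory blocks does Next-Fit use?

374 MB → memory block 1 (remaining 138 MB)
72 MB → memory block 1 (remaining 66 MB)
371 MB → memory block 2 (remaining 141 MB)
348 MB → memory block 3 (remaining 164 MB)
80 MB → memory block 3 (remaining 84 MB)
81 MB → memory block 3 (remaining 3 MB)
309 MB → memory block 4 (remaining 203 MB)
361 MB → memory block 5 (remaining 151 MB)
114 MB → memory block 5 (remaining 37 MB)
270 MB → memory block 6 (remaining 242 MB)
96 MB → memory block 6 (remaining 146 MB)
111 MB → memory block 6 (remaining 35 MB)
83 MB → memory block 7 (remaining 429 MB)
135 MB → memory block 7 (remaining 294 MB)
134 MB → memory block 7 (remaining 160 MB)
363 MB → memory block 8 (remaining 149 MB)
109 MB → memory block 8 (remaining 40 MB)

8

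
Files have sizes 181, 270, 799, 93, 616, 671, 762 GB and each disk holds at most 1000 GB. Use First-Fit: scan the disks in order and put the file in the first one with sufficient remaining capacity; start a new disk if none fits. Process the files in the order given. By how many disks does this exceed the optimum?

1

First-Fit: [181,270,93] [799] [616] [671] [762] → 5 disks.
Total size 3392 GB; any packing needs at least ⌈3392/1000⌉ = 4 disks.
An optimal packing achieves that bound: [799,181] [762,93] [671,270] [616] → 4 disks.
Excess: 5 − 4 = 1.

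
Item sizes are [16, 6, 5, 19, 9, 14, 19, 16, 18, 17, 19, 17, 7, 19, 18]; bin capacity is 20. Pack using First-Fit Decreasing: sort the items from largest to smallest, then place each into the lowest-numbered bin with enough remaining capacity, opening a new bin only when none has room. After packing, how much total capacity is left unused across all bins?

Sorted descending: 19, 19, 19, 19, 18, 18, 17, 17, 16, 16, 14, 9, 7, 6, 5.
bin 1: place 19, 1 left
bin 2: place 19, 1 left
bin 3: place 19, 1 left
bin 4: place 19, 1 left
bin 5: place 18, 2 left
bin 6: place 18, 2 left
bin 7: place 17, 3 left
bin 8: place 17, 3 left
bin 9: place 16, 4 left
bin 10: place 16, 4 left
bin 11: place 14, 6 left
bin 12: place 9, 11 left
bin 12: place 7, 4 left
bin 11: place 6, 0 left
bin 13: place 5, 15 left
13 bins × 20 = 260; used 219; unused 41.

41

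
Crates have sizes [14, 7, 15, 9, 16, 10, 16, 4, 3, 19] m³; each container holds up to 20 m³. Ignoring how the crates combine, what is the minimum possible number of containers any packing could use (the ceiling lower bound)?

Total size = 14 + 7 + 15 + 9 + 16 + 10 + 16 + 4 + 3 + 19 = 113 m³.
⌈113 / 20⌉ = 6.

6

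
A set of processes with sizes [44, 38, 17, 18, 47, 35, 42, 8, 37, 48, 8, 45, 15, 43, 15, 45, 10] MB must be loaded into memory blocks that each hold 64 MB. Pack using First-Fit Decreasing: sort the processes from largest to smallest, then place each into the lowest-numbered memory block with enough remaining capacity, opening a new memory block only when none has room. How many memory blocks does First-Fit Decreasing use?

10 memory blocks

Sorted descending: 48, 47, 45, 45, 44, 43, 42, 38, 37, 35, 18, 17, 15, 15, 10, 8, 8.
memory block 1: place 48 MB, 16 MB left
memory block 2: place 47 MB, 17 MB left
memory block 3: place 45 MB, 19 MB left
memory block 4: place 45 MB, 19 MB left
memory block 5: place 44 MB, 20 MB left
memory block 6: place 43 MB, 21 MB left
memory block 7: place 42 MB, 22 MB left
memory block 8: place 38 MB, 26 MB left
memory block 9: place 37 MB, 27 MB left
memory block 10: place 35 MB, 29 MB left
memory block 3: place 18 MB, 1 MB left
memory block 2: place 17 MB, 0 MB left
memory block 1: place 15 MB, 1 MB left
memory block 4: place 15 MB, 4 MB left
memory block 5: place 10 MB, 10 MB left
memory block 5: place 8 MB, 2 MB left
memory block 6: place 8 MB, 13 MB left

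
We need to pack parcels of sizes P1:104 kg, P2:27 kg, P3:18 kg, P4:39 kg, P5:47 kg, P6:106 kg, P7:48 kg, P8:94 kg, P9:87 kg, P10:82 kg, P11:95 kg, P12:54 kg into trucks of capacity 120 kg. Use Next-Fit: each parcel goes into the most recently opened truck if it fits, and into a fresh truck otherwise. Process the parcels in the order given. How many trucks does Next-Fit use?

truck 1: place P1 (104 kg), 16 kg left
truck 2: place P2 (27 kg), 93 kg left
truck 2: place P3 (18 kg), 75 kg left
truck 2: place P4 (39 kg), 36 kg left
truck 3: place P5 (47 kg), 73 kg left
truck 4: place P6 (106 kg), 14 kg left
truck 5: place P7 (48 kg), 72 kg left
truck 6: place P8 (94 kg), 26 kg left
truck 7: place P9 (87 kg), 33 kg left
truck 8: place P10 (82 kg), 38 kg left
truck 9: place P11 (95 kg), 25 kg left
truck 10: place P12 (54 kg), 66 kg left
Final trucks: [104] [27,18,39] [47] [106] [48] [94] [87] [82] [95] [54].

10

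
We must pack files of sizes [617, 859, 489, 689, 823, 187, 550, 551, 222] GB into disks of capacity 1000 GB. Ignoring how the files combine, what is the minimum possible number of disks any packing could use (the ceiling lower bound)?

5 disks

Total size = 617 + 859 + 489 + 689 + 823 + 187 + 550 + 551 + 222 = 4987 GB.
⌈4987 / 1000⌉ = 5.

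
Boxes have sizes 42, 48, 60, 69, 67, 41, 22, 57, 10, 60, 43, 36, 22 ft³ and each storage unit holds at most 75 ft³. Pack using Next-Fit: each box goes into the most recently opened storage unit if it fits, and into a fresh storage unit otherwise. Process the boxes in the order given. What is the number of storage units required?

Put 42 ft³ in storage unit 1; 33 ft³ remain.
Put 48 ft³ in storage unit 2; 27 ft³ remain.
Put 60 ft³ in storage unit 3; 15 ft³ remain.
Put 69 ft³ in storage unit 4; 6 ft³ remain.
Put 67 ft³ in storage unit 5; 8 ft³ remain.
Put 41 ft³ in storage unit 6; 34 ft³ remain.
Put 22 ft³ in storage unit 6; 12 ft³ remain.
Put 57 ft³ in storage unit 7; 18 ft³ remain.
Put 10 ft³ in storage unit 7; 8 ft³ remain.
Put 60 ft³ in storage unit 8; 15 ft³ remain.
Put 43 ft³ in storage unit 9; 32 ft³ remain.
Put 36 ft³ in storage unit 10; 39 ft³ remain.
Put 22 ft³ in storage unit 10; 17 ft³ remain.
Final storage units: [42] [48] [60] [69] [67] [41,22] [57,10] [60] [43] [36,22].

10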